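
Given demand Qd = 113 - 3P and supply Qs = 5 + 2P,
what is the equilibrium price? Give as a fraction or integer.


At equilibrium, Qd = Qs.
113 - 3P = 5 + 2P
113 - 5 = 3P + 2P
108 = 5P
P* = 108/5 = 108/5

108/5


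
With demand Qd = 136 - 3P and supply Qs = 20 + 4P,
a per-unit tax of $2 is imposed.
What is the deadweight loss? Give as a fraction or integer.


Pre-tax equilibrium quantity: Q* = 604/7
Post-tax equilibrium quantity: Q_tax = 580/7
Reduction in quantity: Q* - Q_tax = 24/7
DWL = (1/2) * tax * (Q* - Q_tax)
DWL = (1/2) * 2 * 24/7 = 24/7

24/7


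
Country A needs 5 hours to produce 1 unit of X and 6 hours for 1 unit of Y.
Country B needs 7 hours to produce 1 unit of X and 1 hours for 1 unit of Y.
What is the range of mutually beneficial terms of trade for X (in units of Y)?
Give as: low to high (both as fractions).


Opportunity cost of X for Country A = hours_X / hours_Y = 5/6 = 5/6 units of Y
Opportunity cost of X for Country B = hours_X / hours_Y = 7/1 = 7 units of Y
Terms of trade must be between the two opportunity costs.
Range: 5/6 to 7

5/6 to 7


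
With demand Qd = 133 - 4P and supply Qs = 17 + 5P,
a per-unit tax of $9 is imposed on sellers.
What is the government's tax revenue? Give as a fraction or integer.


With tax on sellers, new supply: Qs' = 17 + 5(P - 9)
= 5P - 28
New equilibrium quantity:
Q_new = 553/9
Tax revenue = tax * Q_new = 9 * 553/9 = 553

553


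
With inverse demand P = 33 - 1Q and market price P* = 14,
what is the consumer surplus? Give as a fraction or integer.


Maximum willingness to pay (at Q=0): P_max = 33
Quantity demanded at P* = 14:
Q* = (33 - 14)/1 = 19
CS = (1/2) * Q* * (P_max - P*)
CS = (1/2) * 19 * (33 - 14)
CS = (1/2) * 19 * 19 = 361/2

361/2


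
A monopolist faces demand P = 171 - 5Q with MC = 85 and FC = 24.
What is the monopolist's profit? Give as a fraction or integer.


MR = MC: 171 - 10Q = 85
Q* = 43/5
P* = 171 - 5*43/5 = 128
Profit = (P* - MC)*Q* - FC
= (128 - 85)*43/5 - 24
= 43*43/5 - 24
= 1849/5 - 24 = 1729/5

1729/5


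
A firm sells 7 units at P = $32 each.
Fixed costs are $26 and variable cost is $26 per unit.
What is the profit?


Total Revenue = P * Q = 32 * 7 = $224
Total Cost = FC + VC*Q = 26 + 26*7 = $208
Profit = TR - TC = 224 - 208 = $16

$16


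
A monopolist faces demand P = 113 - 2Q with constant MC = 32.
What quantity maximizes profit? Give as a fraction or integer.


TR = P*Q = (113 - 2Q)Q = 113Q - 2Q^2
MR = dTR/dQ = 113 - 4Q
Set MR = MC:
113 - 4Q = 32
81 = 4Q
Q* = 81/4 = 81/4

81/4


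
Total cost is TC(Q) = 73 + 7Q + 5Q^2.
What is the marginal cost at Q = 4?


MC = dTC/dQ = 7 + 2*5*Q
At Q = 4:
MC = 7 + 10*4
MC = 7 + 40 = 47

47


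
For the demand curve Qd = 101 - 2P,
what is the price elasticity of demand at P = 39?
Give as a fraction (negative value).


dQ/dP = -2
At P = 39: Q = 101 - 2*39 = 23
E = (dQ/dP)(P/Q) = (-2)(39/23) = -78/23

-78/23


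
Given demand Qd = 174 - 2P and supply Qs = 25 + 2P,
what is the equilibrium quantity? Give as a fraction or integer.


First find equilibrium price:
174 - 2P = 25 + 2P
P* = 149/4 = 149/4
Then substitute into demand:
Q* = 174 - 2 * 149/4 = 199/2

199/2


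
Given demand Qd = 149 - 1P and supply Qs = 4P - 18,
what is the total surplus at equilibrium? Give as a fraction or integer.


Find equilibrium: 149 - 1P = 4P - 18
149 + 18 = 5P
P* = 167/5 = 167/5
Q* = 4*167/5 - 18 = 578/5
Inverse demand: P = 149 - Q/1, so P_max = 149
Inverse supply: P = 9/2 + Q/4, so P_min = 9/2
CS = (1/2) * 578/5 * (149 - 167/5) = 167042/25
PS = (1/2) * 578/5 * (167/5 - 9/2) = 83521/50
TS = CS + PS = 167042/25 + 83521/50 = 83521/10

83521/10


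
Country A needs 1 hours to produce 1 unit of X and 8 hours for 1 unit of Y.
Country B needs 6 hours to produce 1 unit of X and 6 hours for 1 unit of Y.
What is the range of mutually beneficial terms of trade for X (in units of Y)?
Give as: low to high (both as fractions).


Opportunity cost of X for Country A = hours_X / hours_Y = 1/8 = 1/8 units of Y
Opportunity cost of X for Country B = hours_X / hours_Y = 6/6 = 1 units of Y
Terms of trade must be between the two opportunity costs.
Range: 1/8 to 1

1/8 to 1


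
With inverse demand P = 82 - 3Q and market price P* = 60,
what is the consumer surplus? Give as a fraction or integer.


Maximum willingness to pay (at Q=0): P_max = 82
Quantity demanded at P* = 60:
Q* = (82 - 60)/3 = 22/3
CS = (1/2) * Q* * (P_max - P*)
CS = (1/2) * 22/3 * (82 - 60)
CS = (1/2) * 22/3 * 22 = 242/3

242/3


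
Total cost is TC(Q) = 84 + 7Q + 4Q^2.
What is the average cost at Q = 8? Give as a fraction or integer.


TC(8) = 84 + 7*8 + 4*8^2
TC(8) = 84 + 56 + 256 = 396
AC = TC/Q = 396/8 = 99/2

99/2


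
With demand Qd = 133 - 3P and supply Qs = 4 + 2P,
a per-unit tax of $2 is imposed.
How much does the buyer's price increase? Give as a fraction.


With a per-unit tax, the buyer's price increase depends on relative slopes.
Supply slope: d = 2, Demand slope: b = 3
Buyer's price increase = d * tax / (b + d)
= 2 * 2 / (3 + 2)
= 4 / 5 = 4/5

4/5


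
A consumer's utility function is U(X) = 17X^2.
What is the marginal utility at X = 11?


MU = dU/dX = 17*2*X^(2-1)
MU = 34*X^1
At X = 11:
MU = 34 * 11^1
MU = 34 * 11 = 374

374


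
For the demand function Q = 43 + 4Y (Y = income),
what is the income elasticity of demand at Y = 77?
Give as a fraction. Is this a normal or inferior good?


dQ/dY = 4
At Y = 77: Q = 43 + 4*77 = 351
Ey = (dQ/dY)(Y/Q) = 4 * 77 / 351 = 308/351
Since Ey > 0, this is a normal good.

308/351 (normal good)


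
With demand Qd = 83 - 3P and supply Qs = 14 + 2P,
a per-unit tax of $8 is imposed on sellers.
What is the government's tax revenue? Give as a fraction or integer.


With tax on sellers, new supply: Qs' = 14 + 2(P - 8)
= 2P - 2
New equilibrium quantity:
Q_new = 32
Tax revenue = tax * Q_new = 8 * 32 = 256

256


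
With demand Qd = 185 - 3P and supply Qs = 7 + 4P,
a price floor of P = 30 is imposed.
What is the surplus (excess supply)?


At P = 30:
Qd = 185 - 3*30 = 95
Qs = 7 + 4*30 = 127
Surplus = Qs - Qd = 127 - 95 = 32

32


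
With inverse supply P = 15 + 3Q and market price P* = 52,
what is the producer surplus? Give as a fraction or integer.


Minimum supply price (at Q=0): P_min = 15
Quantity supplied at P* = 52:
Q* = (52 - 15)/3 = 37/3
PS = (1/2) * Q* * (P* - P_min)
PS = (1/2) * 37/3 * (52 - 15)
PS = (1/2) * 37/3 * 37 = 1369/6

1369/6


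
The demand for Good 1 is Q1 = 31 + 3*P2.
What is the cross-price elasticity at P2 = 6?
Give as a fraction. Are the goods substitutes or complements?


dQ1/dP2 = 3
At P2 = 6: Q1 = 31 + 3*6 = 49
Exy = (dQ1/dP2)(P2/Q1) = 3 * 6 / 49 = 18/49
Since Exy > 0, the goods are substitutes.

18/49 (substitutes)


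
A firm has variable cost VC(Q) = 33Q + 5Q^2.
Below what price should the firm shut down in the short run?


AVC(Q) = VC(Q)/Q = 33 + 5Q
AVC is increasing in Q, so minimum AVC is at Q -> 0+.
Min AVC = 33
The firm should shut down if P < 33.

33


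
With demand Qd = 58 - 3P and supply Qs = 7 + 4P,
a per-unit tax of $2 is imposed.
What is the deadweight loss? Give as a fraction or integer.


Pre-tax equilibrium quantity: Q* = 253/7
Post-tax equilibrium quantity: Q_tax = 229/7
Reduction in quantity: Q* - Q_tax = 24/7
DWL = (1/2) * tax * (Q* - Q_tax)
DWL = (1/2) * 2 * 24/7 = 24/7

24/7


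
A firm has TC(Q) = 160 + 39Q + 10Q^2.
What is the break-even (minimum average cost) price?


AC(Q) = 160/Q + 39 + 10Q
To minimize: dAC/dQ = -160/Q^2 + 10 = 0
Q^2 = 160/10 = 16
Q* = 4
Min AC = 160/4 + 39 + 10*4
Min AC = 40 + 39 + 40 = 119

119


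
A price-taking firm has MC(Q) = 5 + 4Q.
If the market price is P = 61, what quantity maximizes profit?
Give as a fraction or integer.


In perfect competition, profit is maximized where P = MC.
61 = 5 + 4Q
56 = 4Q
Q* = 56/4 = 14

14


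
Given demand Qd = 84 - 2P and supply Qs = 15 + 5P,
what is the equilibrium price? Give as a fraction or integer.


At equilibrium, Qd = Qs.
84 - 2P = 15 + 5P
84 - 15 = 2P + 5P
69 = 7P
P* = 69/7 = 69/7

69/7


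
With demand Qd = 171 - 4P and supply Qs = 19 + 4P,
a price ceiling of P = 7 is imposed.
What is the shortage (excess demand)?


At P = 7:
Qd = 171 - 4*7 = 143
Qs = 19 + 4*7 = 47
Shortage = Qd - Qs = 143 - 47 = 96

96


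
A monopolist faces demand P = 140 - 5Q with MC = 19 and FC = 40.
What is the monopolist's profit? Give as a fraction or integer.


MR = MC: 140 - 10Q = 19
Q* = 121/10
P* = 140 - 5*121/10 = 159/2
Profit = (P* - MC)*Q* - FC
= (159/2 - 19)*121/10 - 40
= 121/2*121/10 - 40
= 14641/20 - 40 = 13841/20

13841/20


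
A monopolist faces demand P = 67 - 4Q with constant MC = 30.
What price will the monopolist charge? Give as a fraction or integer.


MR = 67 - 8Q
Set MR = MC: 67 - 8Q = 30
Q* = 37/8
Substitute into demand:
P* = 67 - 4*37/8 = 97/2

97/2


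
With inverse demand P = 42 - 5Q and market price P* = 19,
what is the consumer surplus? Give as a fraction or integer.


Maximum willingness to pay (at Q=0): P_max = 42
Quantity demanded at P* = 19:
Q* = (42 - 19)/5 = 23/5
CS = (1/2) * Q* * (P_max - P*)
CS = (1/2) * 23/5 * (42 - 19)
CS = (1/2) * 23/5 * 23 = 529/10

529/10


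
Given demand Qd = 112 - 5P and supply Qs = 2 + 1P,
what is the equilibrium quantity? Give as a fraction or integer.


First find equilibrium price:
112 - 5P = 2 + 1P
P* = 110/6 = 55/3
Then substitute into demand:
Q* = 112 - 5 * 55/3 = 61/3

61/3


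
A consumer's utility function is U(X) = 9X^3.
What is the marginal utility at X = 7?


MU = dU/dX = 9*3*X^(3-1)
MU = 27*X^2
At X = 7:
MU = 27 * 7^2
MU = 27 * 49 = 1323

1323


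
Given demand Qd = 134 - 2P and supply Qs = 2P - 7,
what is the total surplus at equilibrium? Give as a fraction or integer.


Find equilibrium: 134 - 2P = 2P - 7
134 + 7 = 4P
P* = 141/4 = 141/4
Q* = 2*141/4 - 7 = 127/2
Inverse demand: P = 67 - Q/2, so P_max = 67
Inverse supply: P = 7/2 + Q/2, so P_min = 7/2
CS = (1/2) * 127/2 * (67 - 141/4) = 16129/16
PS = (1/2) * 127/2 * (141/4 - 7/2) = 16129/16
TS = CS + PS = 16129/16 + 16129/16 = 16129/8

16129/8


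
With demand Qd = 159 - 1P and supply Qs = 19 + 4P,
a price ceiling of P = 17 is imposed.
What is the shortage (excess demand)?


At P = 17:
Qd = 159 - 1*17 = 142
Qs = 19 + 4*17 = 87
Shortage = Qd - Qs = 142 - 87 = 55

55


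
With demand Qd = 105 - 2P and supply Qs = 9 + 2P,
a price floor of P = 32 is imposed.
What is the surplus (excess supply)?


At P = 32:
Qd = 105 - 2*32 = 41
Qs = 9 + 2*32 = 73
Surplus = Qs - Qd = 73 - 41 = 32

32


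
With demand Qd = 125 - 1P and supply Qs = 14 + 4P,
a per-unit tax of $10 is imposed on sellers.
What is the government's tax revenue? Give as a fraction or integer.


With tax on sellers, new supply: Qs' = 14 + 4(P - 10)
= 4P - 26
New equilibrium quantity:
Q_new = 474/5
Tax revenue = tax * Q_new = 10 * 474/5 = 948

948


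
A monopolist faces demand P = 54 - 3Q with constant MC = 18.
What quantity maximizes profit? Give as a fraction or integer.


TR = P*Q = (54 - 3Q)Q = 54Q - 3Q^2
MR = dTR/dQ = 54 - 6Q
Set MR = MC:
54 - 6Q = 18
36 = 6Q
Q* = 36/6 = 6

6


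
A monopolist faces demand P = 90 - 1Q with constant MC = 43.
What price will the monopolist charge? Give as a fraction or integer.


MR = 90 - 2Q
Set MR = MC: 90 - 2Q = 43
Q* = 47/2
Substitute into demand:
P* = 90 - 1*47/2 = 133/2

133/2


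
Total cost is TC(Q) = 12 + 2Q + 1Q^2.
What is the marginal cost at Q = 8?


MC = dTC/dQ = 2 + 2*1*Q
At Q = 8:
MC = 2 + 2*8
MC = 2 + 16 = 18

18


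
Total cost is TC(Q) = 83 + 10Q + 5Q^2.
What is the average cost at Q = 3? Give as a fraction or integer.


TC(3) = 83 + 10*3 + 5*3^2
TC(3) = 83 + 30 + 45 = 158
AC = TC/Q = 158/3 = 158/3

158/3


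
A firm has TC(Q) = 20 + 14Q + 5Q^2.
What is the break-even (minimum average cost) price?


AC(Q) = 20/Q + 14 + 5Q
To minimize: dAC/dQ = -20/Q^2 + 5 = 0
Q^2 = 20/5 = 4
Q* = 2
Min AC = 20/2 + 14 + 5*2
Min AC = 10 + 14 + 10 = 34

34


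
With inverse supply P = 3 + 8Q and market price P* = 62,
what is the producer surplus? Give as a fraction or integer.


Minimum supply price (at Q=0): P_min = 3
Quantity supplied at P* = 62:
Q* = (62 - 3)/8 = 59/8
PS = (1/2) * Q* * (P* - P_min)
PS = (1/2) * 59/8 * (62 - 3)
PS = (1/2) * 59/8 * 59 = 3481/16

3481/16


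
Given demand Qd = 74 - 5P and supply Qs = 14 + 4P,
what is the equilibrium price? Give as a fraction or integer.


At equilibrium, Qd = Qs.
74 - 5P = 14 + 4P
74 - 14 = 5P + 4P
60 = 9P
P* = 60/9 = 20/3

20/3


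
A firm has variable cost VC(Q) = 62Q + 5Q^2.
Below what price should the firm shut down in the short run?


AVC(Q) = VC(Q)/Q = 62 + 5Q
AVC is increasing in Q, so minimum AVC is at Q -> 0+.
Min AVC = 62
The firm should shut down if P < 62.

62


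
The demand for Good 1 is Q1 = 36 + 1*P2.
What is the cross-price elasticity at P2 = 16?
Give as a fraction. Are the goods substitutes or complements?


dQ1/dP2 = 1
At P2 = 16: Q1 = 36 + 1*16 = 52
Exy = (dQ1/dP2)(P2/Q1) = 1 * 16 / 52 = 4/13
Since Exy > 0, the goods are substitutes.

4/13 (substitutes)


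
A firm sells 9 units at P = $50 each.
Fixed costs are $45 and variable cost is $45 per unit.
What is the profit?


Total Revenue = P * Q = 50 * 9 = $450
Total Cost = FC + VC*Q = 45 + 45*9 = $450
Profit = TR - TC = 450 - 450 = $0

$0


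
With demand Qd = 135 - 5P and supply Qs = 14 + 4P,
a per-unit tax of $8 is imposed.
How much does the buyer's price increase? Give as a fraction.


With a per-unit tax, the buyer's price increase depends on relative slopes.
Supply slope: d = 4, Demand slope: b = 5
Buyer's price increase = d * tax / (b + d)
= 4 * 8 / (5 + 4)
= 32 / 9 = 32/9

32/9


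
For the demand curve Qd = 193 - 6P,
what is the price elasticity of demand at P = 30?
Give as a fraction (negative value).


dQ/dP = -6
At P = 30: Q = 193 - 6*30 = 13
E = (dQ/dP)(P/Q) = (-6)(30/13) = -180/13

-180/13


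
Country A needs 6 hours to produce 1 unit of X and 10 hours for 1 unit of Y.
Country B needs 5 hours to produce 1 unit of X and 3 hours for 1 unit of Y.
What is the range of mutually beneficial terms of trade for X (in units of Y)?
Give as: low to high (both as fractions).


Opportunity cost of X for Country A = hours_X / hours_Y = 6/10 = 3/5 units of Y
Opportunity cost of X for Country B = hours_X / hours_Y = 5/3 = 5/3 units of Y
Terms of trade must be between the two opportunity costs.
Range: 3/5 to 5/3

3/5 to 5/3


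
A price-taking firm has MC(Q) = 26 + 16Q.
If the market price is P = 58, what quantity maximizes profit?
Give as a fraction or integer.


In perfect competition, profit is maximized where P = MC.
58 = 26 + 16Q
32 = 16Q
Q* = 32/16 = 2

2


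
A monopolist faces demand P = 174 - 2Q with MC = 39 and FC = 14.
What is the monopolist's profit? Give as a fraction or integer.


MR = MC: 174 - 4Q = 39
Q* = 135/4
P* = 174 - 2*135/4 = 213/2
Profit = (P* - MC)*Q* - FC
= (213/2 - 39)*135/4 - 14
= 135/2*135/4 - 14
= 18225/8 - 14 = 18113/8

18113/8


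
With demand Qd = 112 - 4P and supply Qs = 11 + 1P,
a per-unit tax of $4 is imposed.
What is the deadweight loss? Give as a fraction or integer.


Pre-tax equilibrium quantity: Q* = 156/5
Post-tax equilibrium quantity: Q_tax = 28
Reduction in quantity: Q* - Q_tax = 16/5
DWL = (1/2) * tax * (Q* - Q_tax)
DWL = (1/2) * 4 * 16/5 = 32/5

32/5


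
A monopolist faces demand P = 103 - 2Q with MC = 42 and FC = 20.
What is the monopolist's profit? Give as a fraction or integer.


MR = MC: 103 - 4Q = 42
Q* = 61/4
P* = 103 - 2*61/4 = 145/2
Profit = (P* - MC)*Q* - FC
= (145/2 - 42)*61/4 - 20
= 61/2*61/4 - 20
= 3721/8 - 20 = 3561/8

3561/8


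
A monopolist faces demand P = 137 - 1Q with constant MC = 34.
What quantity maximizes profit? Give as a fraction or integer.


TR = P*Q = (137 - 1Q)Q = 137Q - 1Q^2
MR = dTR/dQ = 137 - 2Q
Set MR = MC:
137 - 2Q = 34
103 = 2Q
Q* = 103/2 = 103/2

103/2


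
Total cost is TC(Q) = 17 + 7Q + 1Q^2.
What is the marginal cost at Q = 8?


MC = dTC/dQ = 7 + 2*1*Q
At Q = 8:
MC = 7 + 2*8
MC = 7 + 16 = 23

23


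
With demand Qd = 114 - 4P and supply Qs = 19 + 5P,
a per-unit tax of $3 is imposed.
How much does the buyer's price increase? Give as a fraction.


With a per-unit tax, the buyer's price increase depends on relative slopes.
Supply slope: d = 5, Demand slope: b = 4
Buyer's price increase = d * tax / (b + d)
= 5 * 3 / (4 + 5)
= 15 / 9 = 5/3

5/3


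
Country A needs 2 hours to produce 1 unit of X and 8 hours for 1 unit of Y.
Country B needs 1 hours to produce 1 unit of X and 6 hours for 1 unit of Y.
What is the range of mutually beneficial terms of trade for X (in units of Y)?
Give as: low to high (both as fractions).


Opportunity cost of X for Country A = hours_X / hours_Y = 2/8 = 1/4 units of Y
Opportunity cost of X for Country B = hours_X / hours_Y = 1/6 = 1/6 units of Y
Terms of trade must be between the two opportunity costs.
Range: 1/6 to 1/4

1/6 to 1/4


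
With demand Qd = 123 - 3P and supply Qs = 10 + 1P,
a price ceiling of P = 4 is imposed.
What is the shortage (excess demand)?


At P = 4:
Qd = 123 - 3*4 = 111
Qs = 10 + 1*4 = 14
Shortage = Qd - Qs = 111 - 14 = 97

97


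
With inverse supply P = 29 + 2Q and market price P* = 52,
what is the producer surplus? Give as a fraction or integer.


Minimum supply price (at Q=0): P_min = 29
Quantity supplied at P* = 52:
Q* = (52 - 29)/2 = 23/2
PS = (1/2) * Q* * (P* - P_min)
PS = (1/2) * 23/2 * (52 - 29)
PS = (1/2) * 23/2 * 23 = 529/4

529/4


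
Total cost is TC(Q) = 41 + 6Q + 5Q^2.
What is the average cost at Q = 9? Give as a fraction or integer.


TC(9) = 41 + 6*9 + 5*9^2
TC(9) = 41 + 54 + 405 = 500
AC = TC/Q = 500/9 = 500/9

500/9


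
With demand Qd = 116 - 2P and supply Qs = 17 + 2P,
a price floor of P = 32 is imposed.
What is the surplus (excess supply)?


At P = 32:
Qd = 116 - 2*32 = 52
Qs = 17 + 2*32 = 81
Surplus = Qs - Qd = 81 - 52 = 29

29


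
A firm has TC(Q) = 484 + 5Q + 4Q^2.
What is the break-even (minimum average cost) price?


AC(Q) = 484/Q + 5 + 4Q
To minimize: dAC/dQ = -484/Q^2 + 4 = 0
Q^2 = 484/4 = 121
Q* = 11
Min AC = 484/11 + 5 + 4*11
Min AC = 44 + 5 + 44 = 93

93


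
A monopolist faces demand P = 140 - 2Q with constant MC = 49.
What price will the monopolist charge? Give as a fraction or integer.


MR = 140 - 4Q
Set MR = MC: 140 - 4Q = 49
Q* = 91/4
Substitute into demand:
P* = 140 - 2*91/4 = 189/2

189/2


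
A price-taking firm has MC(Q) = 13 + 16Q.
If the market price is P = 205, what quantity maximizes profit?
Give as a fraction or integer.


In perfect competition, profit is maximized where P = MC.
205 = 13 + 16Q
192 = 16Q
Q* = 192/16 = 12

12


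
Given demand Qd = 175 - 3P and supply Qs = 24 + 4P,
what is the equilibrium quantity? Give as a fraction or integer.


First find equilibrium price:
175 - 3P = 24 + 4P
P* = 151/7 = 151/7
Then substitute into demand:
Q* = 175 - 3 * 151/7 = 772/7

772/7


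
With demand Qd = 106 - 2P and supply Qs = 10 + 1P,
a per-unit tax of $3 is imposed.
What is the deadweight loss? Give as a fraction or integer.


Pre-tax equilibrium quantity: Q* = 42
Post-tax equilibrium quantity: Q_tax = 40
Reduction in quantity: Q* - Q_tax = 2
DWL = (1/2) * tax * (Q* - Q_tax)
DWL = (1/2) * 3 * 2 = 3

3


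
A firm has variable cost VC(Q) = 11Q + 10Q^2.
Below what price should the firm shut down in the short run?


AVC(Q) = VC(Q)/Q = 11 + 10Q
AVC is increasing in Q, so minimum AVC is at Q -> 0+.
Min AVC = 11
The firm should shut down if P < 11.

11


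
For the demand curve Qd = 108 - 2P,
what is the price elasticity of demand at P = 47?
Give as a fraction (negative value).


dQ/dP = -2
At P = 47: Q = 108 - 2*47 = 14
E = (dQ/dP)(P/Q) = (-2)(47/14) = -47/7

-47/7


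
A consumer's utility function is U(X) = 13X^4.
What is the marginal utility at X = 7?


MU = dU/dX = 13*4*X^(4-1)
MU = 52*X^3
At X = 7:
MU = 52 * 7^3
MU = 52 * 343 = 17836

17836


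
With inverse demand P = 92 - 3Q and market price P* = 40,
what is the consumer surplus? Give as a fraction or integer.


Maximum willingness to pay (at Q=0): P_max = 92
Quantity demanded at P* = 40:
Q* = (92 - 40)/3 = 52/3
CS = (1/2) * Q* * (P_max - P*)
CS = (1/2) * 52/3 * (92 - 40)
CS = (1/2) * 52/3 * 52 = 1352/3

1352/3


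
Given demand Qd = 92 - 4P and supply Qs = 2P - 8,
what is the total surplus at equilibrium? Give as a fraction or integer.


Find equilibrium: 92 - 4P = 2P - 8
92 + 8 = 6P
P* = 100/6 = 50/3
Q* = 2*50/3 - 8 = 76/3
Inverse demand: P = 23 - Q/4, so P_max = 23
Inverse supply: P = 4 + Q/2, so P_min = 4
CS = (1/2) * 76/3 * (23 - 50/3) = 722/9
PS = (1/2) * 76/3 * (50/3 - 4) = 1444/9
TS = CS + PS = 722/9 + 1444/9 = 722/3

722/3


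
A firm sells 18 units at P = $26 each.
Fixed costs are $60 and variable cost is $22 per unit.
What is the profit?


Total Revenue = P * Q = 26 * 18 = $468
Total Cost = FC + VC*Q = 60 + 22*18 = $456
Profit = TR - TC = 468 - 456 = $12

$12


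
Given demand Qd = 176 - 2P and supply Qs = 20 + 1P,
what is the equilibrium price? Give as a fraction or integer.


At equilibrium, Qd = Qs.
176 - 2P = 20 + 1P
176 - 20 = 2P + 1P
156 = 3P
P* = 156/3 = 52

52


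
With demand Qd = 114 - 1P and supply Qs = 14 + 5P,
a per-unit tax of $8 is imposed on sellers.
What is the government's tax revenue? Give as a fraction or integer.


With tax on sellers, new supply: Qs' = 14 + 5(P - 8)
= 5P - 26
New equilibrium quantity:
Q_new = 272/3
Tax revenue = tax * Q_new = 8 * 272/3 = 2176/3

2176/3


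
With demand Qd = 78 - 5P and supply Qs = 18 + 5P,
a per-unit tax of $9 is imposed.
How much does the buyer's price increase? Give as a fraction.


With a per-unit tax, the buyer's price increase depends on relative slopes.
Supply slope: d = 5, Demand slope: b = 5
Buyer's price increase = d * tax / (b + d)
= 5 * 9 / (5 + 5)
= 45 / 10 = 9/2

9/2


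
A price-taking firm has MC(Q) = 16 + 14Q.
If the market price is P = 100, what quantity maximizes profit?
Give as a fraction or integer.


In perfect competition, profit is maximized where P = MC.
100 = 16 + 14Q
84 = 14Q
Q* = 84/14 = 6

6


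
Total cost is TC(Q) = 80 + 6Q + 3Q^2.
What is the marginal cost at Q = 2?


MC = dTC/dQ = 6 + 2*3*Q
At Q = 2:
MC = 6 + 6*2
MC = 6 + 12 = 18

18


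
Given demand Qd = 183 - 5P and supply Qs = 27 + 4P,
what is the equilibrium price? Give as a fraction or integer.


At equilibrium, Qd = Qs.
183 - 5P = 27 + 4P
183 - 27 = 5P + 4P
156 = 9P
P* = 156/9 = 52/3

52/3


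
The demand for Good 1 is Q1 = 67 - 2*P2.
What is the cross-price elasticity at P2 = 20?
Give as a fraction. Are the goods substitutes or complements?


dQ1/dP2 = -2
At P2 = 20: Q1 = 67 - 2*20 = 27
Exy = (dQ1/dP2)(P2/Q1) = -2 * 20 / 27 = -40/27
Since Exy < 0, the goods are complements.

-40/27 (complements)


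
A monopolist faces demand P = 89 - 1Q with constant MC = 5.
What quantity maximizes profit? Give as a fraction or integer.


TR = P*Q = (89 - 1Q)Q = 89Q - 1Q^2
MR = dTR/dQ = 89 - 2Q
Set MR = MC:
89 - 2Q = 5
84 = 2Q
Q* = 84/2 = 42

42


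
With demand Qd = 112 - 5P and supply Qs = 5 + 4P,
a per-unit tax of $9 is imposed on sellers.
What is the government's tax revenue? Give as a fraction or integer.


With tax on sellers, new supply: Qs' = 5 + 4(P - 9)
= 4P - 31
New equilibrium quantity:
Q_new = 293/9
Tax revenue = tax * Q_new = 9 * 293/9 = 293

293


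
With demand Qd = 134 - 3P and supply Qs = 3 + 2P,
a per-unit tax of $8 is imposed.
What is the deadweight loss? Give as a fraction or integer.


Pre-tax equilibrium quantity: Q* = 277/5
Post-tax equilibrium quantity: Q_tax = 229/5
Reduction in quantity: Q* - Q_tax = 48/5
DWL = (1/2) * tax * (Q* - Q_tax)
DWL = (1/2) * 8 * 48/5 = 192/5

192/5


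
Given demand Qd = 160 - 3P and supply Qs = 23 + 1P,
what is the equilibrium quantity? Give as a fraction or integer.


First find equilibrium price:
160 - 3P = 23 + 1P
P* = 137/4 = 137/4
Then substitute into demand:
Q* = 160 - 3 * 137/4 = 229/4

229/4


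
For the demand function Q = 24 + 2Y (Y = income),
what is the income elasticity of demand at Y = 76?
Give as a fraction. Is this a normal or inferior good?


dQ/dY = 2
At Y = 76: Q = 24 + 2*76 = 176
Ey = (dQ/dY)(Y/Q) = 2 * 76 / 176 = 19/22
Since Ey > 0, this is a normal good.

19/22 (normal good)


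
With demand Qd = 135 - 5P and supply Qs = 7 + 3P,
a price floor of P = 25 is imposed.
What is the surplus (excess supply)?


At P = 25:
Qd = 135 - 5*25 = 10
Qs = 7 + 3*25 = 82
Surplus = Qs - Qd = 82 - 10 = 72

72


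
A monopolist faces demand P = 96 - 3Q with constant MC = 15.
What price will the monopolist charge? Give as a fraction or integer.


MR = 96 - 6Q
Set MR = MC: 96 - 6Q = 15
Q* = 27/2
Substitute into demand:
P* = 96 - 3*27/2 = 111/2

111/2


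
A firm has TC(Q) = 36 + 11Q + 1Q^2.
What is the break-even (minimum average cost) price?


AC(Q) = 36/Q + 11 + 1Q
To minimize: dAC/dQ = -36/Q^2 + 1 = 0
Q^2 = 36/1 = 36
Q* = 6
Min AC = 36/6 + 11 + 1*6
Min AC = 6 + 11 + 6 = 23

23


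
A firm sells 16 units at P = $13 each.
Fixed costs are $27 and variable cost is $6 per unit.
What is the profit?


Total Revenue = P * Q = 13 * 16 = $208
Total Cost = FC + VC*Q = 27 + 6*16 = $123
Profit = TR - TC = 208 - 123 = $85

$85


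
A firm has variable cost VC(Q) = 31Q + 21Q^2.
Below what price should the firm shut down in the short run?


AVC(Q) = VC(Q)/Q = 31 + 21Q
AVC is increasing in Q, so minimum AVC is at Q -> 0+.
Min AVC = 31
The firm should shut down if P < 31.

31


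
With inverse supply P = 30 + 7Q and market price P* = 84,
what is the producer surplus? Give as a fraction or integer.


Minimum supply price (at Q=0): P_min = 30
Quantity supplied at P* = 84:
Q* = (84 - 30)/7 = 54/7
PS = (1/2) * Q* * (P* - P_min)
PS = (1/2) * 54/7 * (84 - 30)
PS = (1/2) * 54/7 * 54 = 1458/7

1458/7


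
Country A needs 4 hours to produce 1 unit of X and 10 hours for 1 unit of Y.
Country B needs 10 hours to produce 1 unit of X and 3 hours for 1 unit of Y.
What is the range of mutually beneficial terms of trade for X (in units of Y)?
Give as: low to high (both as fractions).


Opportunity cost of X for Country A = hours_X / hours_Y = 4/10 = 2/5 units of Y
Opportunity cost of X for Country B = hours_X / hours_Y = 10/3 = 10/3 units of Y
Terms of trade must be between the two opportunity costs.
Range: 2/5 to 10/3

2/5 to 10/3


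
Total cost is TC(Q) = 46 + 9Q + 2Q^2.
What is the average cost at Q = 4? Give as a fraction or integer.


TC(4) = 46 + 9*4 + 2*4^2
TC(4) = 46 + 36 + 32 = 114
AC = TC/Q = 114/4 = 57/2

57/2


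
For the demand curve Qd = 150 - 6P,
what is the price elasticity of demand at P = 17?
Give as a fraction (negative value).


dQ/dP = -6
At P = 17: Q = 150 - 6*17 = 48
E = (dQ/dP)(P/Q) = (-6)(17/48) = -17/8

-17/8


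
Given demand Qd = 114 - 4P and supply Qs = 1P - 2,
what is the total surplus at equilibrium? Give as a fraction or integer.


Find equilibrium: 114 - 4P = 1P - 2
114 + 2 = 5P
P* = 116/5 = 116/5
Q* = 1*116/5 - 2 = 106/5
Inverse demand: P = 57/2 - Q/4, so P_max = 57/2
Inverse supply: P = 2 + Q/1, so P_min = 2
CS = (1/2) * 106/5 * (57/2 - 116/5) = 2809/50
PS = (1/2) * 106/5 * (116/5 - 2) = 5618/25
TS = CS + PS = 2809/50 + 5618/25 = 2809/10

2809/10


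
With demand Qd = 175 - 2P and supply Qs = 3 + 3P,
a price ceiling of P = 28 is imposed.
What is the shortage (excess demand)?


At P = 28:
Qd = 175 - 2*28 = 119
Qs = 3 + 3*28 = 87
Shortage = Qd - Qs = 119 - 87 = 32

32


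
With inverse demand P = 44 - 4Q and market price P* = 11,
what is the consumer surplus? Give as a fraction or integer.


Maximum willingness to pay (at Q=0): P_max = 44
Quantity demanded at P* = 11:
Q* = (44 - 11)/4 = 33/4
CS = (1/2) * Q* * (P_max - P*)
CS = (1/2) * 33/4 * (44 - 11)
CS = (1/2) * 33/4 * 33 = 1089/8

1089/8


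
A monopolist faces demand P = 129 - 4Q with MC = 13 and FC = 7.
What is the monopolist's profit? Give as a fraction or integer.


MR = MC: 129 - 8Q = 13
Q* = 29/2
P* = 129 - 4*29/2 = 71
Profit = (P* - MC)*Q* - FC
= (71 - 13)*29/2 - 7
= 58*29/2 - 7
= 841 - 7 = 834

834


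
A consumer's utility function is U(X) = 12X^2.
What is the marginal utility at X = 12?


MU = dU/dX = 12*2*X^(2-1)
MU = 24*X^1
At X = 12:
MU = 24 * 12^1
MU = 24 * 12 = 288

288


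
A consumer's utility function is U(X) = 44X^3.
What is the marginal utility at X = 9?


MU = dU/dX = 44*3*X^(3-1)
MU = 132*X^2
At X = 9:
MU = 132 * 9^2
MU = 132 * 81 = 10692

10692


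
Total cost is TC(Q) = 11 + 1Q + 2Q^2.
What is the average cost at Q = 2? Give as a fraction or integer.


TC(2) = 11 + 1*2 + 2*2^2
TC(2) = 11 + 2 + 8 = 21
AC = TC/Q = 21/2 = 21/2

21/2


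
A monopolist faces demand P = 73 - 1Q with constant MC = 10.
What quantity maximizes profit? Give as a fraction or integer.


TR = P*Q = (73 - 1Q)Q = 73Q - 1Q^2
MR = dTR/dQ = 73 - 2Q
Set MR = MC:
73 - 2Q = 10
63 = 2Q
Q* = 63/2 = 63/2

63/2


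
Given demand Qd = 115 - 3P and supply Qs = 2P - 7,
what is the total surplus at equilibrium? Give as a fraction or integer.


Find equilibrium: 115 - 3P = 2P - 7
115 + 7 = 5P
P* = 122/5 = 122/5
Q* = 2*122/5 - 7 = 209/5
Inverse demand: P = 115/3 - Q/3, so P_max = 115/3
Inverse supply: P = 7/2 + Q/2, so P_min = 7/2
CS = (1/2) * 209/5 * (115/3 - 122/5) = 43681/150
PS = (1/2) * 209/5 * (122/5 - 7/2) = 43681/100
TS = CS + PS = 43681/150 + 43681/100 = 43681/60

43681/60


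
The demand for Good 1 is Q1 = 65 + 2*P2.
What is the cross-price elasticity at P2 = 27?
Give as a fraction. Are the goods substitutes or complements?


dQ1/dP2 = 2
At P2 = 27: Q1 = 65 + 2*27 = 119
Exy = (dQ1/dP2)(P2/Q1) = 2 * 27 / 119 = 54/119
Since Exy > 0, the goods are substitutes.

54/119 (substitutes)


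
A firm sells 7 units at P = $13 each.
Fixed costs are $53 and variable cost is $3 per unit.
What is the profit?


Total Revenue = P * Q = 13 * 7 = $91
Total Cost = FC + VC*Q = 53 + 3*7 = $74
Profit = TR - TC = 91 - 74 = $17

$17


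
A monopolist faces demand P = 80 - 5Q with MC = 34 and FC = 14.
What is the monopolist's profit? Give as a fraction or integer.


MR = MC: 80 - 10Q = 34
Q* = 23/5
P* = 80 - 5*23/5 = 57
Profit = (P* - MC)*Q* - FC
= (57 - 34)*23/5 - 14
= 23*23/5 - 14
= 529/5 - 14 = 459/5

459/5


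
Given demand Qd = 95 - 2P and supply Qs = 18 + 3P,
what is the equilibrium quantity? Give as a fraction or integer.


First find equilibrium price:
95 - 2P = 18 + 3P
P* = 77/5 = 77/5
Then substitute into demand:
Q* = 95 - 2 * 77/5 = 321/5

321/5


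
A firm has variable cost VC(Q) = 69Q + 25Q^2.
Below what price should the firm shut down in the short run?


AVC(Q) = VC(Q)/Q = 69 + 25Q
AVC is increasing in Q, so minimum AVC is at Q -> 0+.
Min AVC = 69
The firm should shut down if P < 69.

69


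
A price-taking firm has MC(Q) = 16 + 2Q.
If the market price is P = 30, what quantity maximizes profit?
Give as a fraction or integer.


In perfect competition, profit is maximized where P = MC.
30 = 16 + 2Q
14 = 2Q
Q* = 14/2 = 7

7


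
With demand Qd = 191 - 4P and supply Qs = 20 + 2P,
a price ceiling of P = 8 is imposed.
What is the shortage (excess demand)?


At P = 8:
Qd = 191 - 4*8 = 159
Qs = 20 + 2*8 = 36
Shortage = Qd - Qs = 159 - 36 = 123

123


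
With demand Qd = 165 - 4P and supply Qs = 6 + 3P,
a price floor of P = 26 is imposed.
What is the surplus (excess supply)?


At P = 26:
Qd = 165 - 4*26 = 61
Qs = 6 + 3*26 = 84
Surplus = Qs - Qd = 84 - 61 = 23

23


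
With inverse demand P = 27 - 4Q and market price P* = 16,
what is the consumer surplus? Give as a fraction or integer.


Maximum willingness to pay (at Q=0): P_max = 27
Quantity demanded at P* = 16:
Q* = (27 - 16)/4 = 11/4
CS = (1/2) * Q* * (P_max - P*)
CS = (1/2) * 11/4 * (27 - 16)
CS = (1/2) * 11/4 * 11 = 121/8

121/8


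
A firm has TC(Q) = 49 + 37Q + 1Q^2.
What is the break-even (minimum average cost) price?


AC(Q) = 49/Q + 37 + 1Q
To minimize: dAC/dQ = -49/Q^2 + 1 = 0
Q^2 = 49/1 = 49
Q* = 7
Min AC = 49/7 + 37 + 1*7
Min AC = 7 + 37 + 7 = 51

51


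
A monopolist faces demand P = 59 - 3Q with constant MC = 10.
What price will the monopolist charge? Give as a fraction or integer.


MR = 59 - 6Q
Set MR = MC: 59 - 6Q = 10
Q* = 49/6
Substitute into demand:
P* = 59 - 3*49/6 = 69/2

69/2


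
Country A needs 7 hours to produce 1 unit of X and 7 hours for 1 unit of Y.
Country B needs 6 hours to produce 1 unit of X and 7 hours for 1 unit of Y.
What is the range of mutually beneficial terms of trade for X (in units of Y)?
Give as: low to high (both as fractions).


Opportunity cost of X for Country A = hours_X / hours_Y = 7/7 = 1 units of Y
Opportunity cost of X for Country B = hours_X / hours_Y = 6/7 = 6/7 units of Y
Terms of trade must be between the two opportunity costs.
Range: 6/7 to 1

6/7 to 1


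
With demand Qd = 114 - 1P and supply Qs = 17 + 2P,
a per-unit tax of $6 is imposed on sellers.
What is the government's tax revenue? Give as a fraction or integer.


With tax on sellers, new supply: Qs' = 17 + 2(P - 6)
= 5 + 2P
New equilibrium quantity:
Q_new = 233/3
Tax revenue = tax * Q_new = 6 * 233/3 = 466

466


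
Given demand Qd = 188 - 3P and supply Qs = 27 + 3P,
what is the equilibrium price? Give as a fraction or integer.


At equilibrium, Qd = Qs.
188 - 3P = 27 + 3P
188 - 27 = 3P + 3P
161 = 6P
P* = 161/6 = 161/6

161/6


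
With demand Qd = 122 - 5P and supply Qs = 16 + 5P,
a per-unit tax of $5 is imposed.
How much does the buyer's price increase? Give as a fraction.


With a per-unit tax, the buyer's price increase depends on relative slopes.
Supply slope: d = 5, Demand slope: b = 5
Buyer's price increase = d * tax / (b + d)
= 5 * 5 / (5 + 5)
= 25 / 10 = 5/2

5/2


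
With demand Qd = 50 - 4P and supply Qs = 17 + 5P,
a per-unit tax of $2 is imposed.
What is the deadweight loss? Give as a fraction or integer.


Pre-tax equilibrium quantity: Q* = 106/3
Post-tax equilibrium quantity: Q_tax = 278/9
Reduction in quantity: Q* - Q_tax = 40/9
DWL = (1/2) * tax * (Q* - Q_tax)
DWL = (1/2) * 2 * 40/9 = 40/9

40/9


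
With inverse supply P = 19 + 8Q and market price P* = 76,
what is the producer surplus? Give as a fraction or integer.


Minimum supply price (at Q=0): P_min = 19
Quantity supplied at P* = 76:
Q* = (76 - 19)/8 = 57/8
PS = (1/2) * Q* * (P* - P_min)
PS = (1/2) * 57/8 * (76 - 19)
PS = (1/2) * 57/8 * 57 = 3249/16

3249/16


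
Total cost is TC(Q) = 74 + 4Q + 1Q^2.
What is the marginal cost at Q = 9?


MC = dTC/dQ = 4 + 2*1*Q
At Q = 9:
MC = 4 + 2*9
MC = 4 + 18 = 22

22


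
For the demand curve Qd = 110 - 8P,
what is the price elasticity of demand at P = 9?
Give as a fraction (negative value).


dQ/dP = -8
At P = 9: Q = 110 - 8*9 = 38
E = (dQ/dP)(P/Q) = (-8)(9/38) = -36/19

-36/19


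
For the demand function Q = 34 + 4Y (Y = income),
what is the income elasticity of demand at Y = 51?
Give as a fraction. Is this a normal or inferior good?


dQ/dY = 4
At Y = 51: Q = 34 + 4*51 = 238
Ey = (dQ/dY)(Y/Q) = 4 * 51 / 238 = 6/7
Since Ey > 0, this is a normal good.

6/7 (normal good)


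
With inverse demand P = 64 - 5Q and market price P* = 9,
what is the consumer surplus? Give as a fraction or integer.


Maximum willingness to pay (at Q=0): P_max = 64
Quantity demanded at P* = 9:
Q* = (64 - 9)/5 = 11
CS = (1/2) * Q* * (P_max - P*)
CS = (1/2) * 11 * (64 - 9)
CS = (1/2) * 11 * 55 = 605/2

605/2


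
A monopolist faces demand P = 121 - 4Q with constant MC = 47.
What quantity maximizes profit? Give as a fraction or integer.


TR = P*Q = (121 - 4Q)Q = 121Q - 4Q^2
MR = dTR/dQ = 121 - 8Q
Set MR = MC:
121 - 8Q = 47
74 = 8Q
Q* = 74/8 = 37/4

37/4


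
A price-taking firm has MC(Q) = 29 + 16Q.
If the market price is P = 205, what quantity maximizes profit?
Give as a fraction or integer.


In perfect competition, profit is maximized where P = MC.
205 = 29 + 16Q
176 = 16Q
Q* = 176/16 = 11

11


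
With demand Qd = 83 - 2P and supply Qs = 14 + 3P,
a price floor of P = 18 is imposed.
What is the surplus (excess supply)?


At P = 18:
Qd = 83 - 2*18 = 47
Qs = 14 + 3*18 = 68
Surplus = Qs - Qd = 68 - 47 = 21

21


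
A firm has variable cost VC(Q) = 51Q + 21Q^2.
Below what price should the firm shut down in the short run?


AVC(Q) = VC(Q)/Q = 51 + 21Q
AVC is increasing in Q, so minimum AVC is at Q -> 0+.
Min AVC = 51
The firm should shut down if P < 51.

51


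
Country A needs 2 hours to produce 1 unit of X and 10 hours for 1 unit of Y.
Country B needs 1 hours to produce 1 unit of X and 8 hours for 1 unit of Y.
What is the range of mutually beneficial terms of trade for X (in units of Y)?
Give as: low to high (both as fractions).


Opportunity cost of X for Country A = hours_X / hours_Y = 2/10 = 1/5 units of Y
Opportunity cost of X for Country B = hours_X / hours_Y = 1/8 = 1/8 units of Y
Terms of trade must be between the two opportunity costs.
Range: 1/8 to 1/5

1/8 to 1/5


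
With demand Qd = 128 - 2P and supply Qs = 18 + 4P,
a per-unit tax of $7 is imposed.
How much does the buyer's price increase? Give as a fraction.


With a per-unit tax, the buyer's price increase depends on relative slopes.
Supply slope: d = 4, Demand slope: b = 2
Buyer's price increase = d * tax / (b + d)
= 4 * 7 / (2 + 4)
= 28 / 6 = 14/3

14/3


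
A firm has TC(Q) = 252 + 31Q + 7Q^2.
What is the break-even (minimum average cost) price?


AC(Q) = 252/Q + 31 + 7Q
To minimize: dAC/dQ = -252/Q^2 + 7 = 0
Q^2 = 252/7 = 36
Q* = 6
Min AC = 252/6 + 31 + 7*6
Min AC = 42 + 31 + 42 = 115

115


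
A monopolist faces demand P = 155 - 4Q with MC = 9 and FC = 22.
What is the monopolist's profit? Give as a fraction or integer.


MR = MC: 155 - 8Q = 9
Q* = 73/4
P* = 155 - 4*73/4 = 82
Profit = (P* - MC)*Q* - FC
= (82 - 9)*73/4 - 22
= 73*73/4 - 22
= 5329/4 - 22 = 5241/4

5241/4


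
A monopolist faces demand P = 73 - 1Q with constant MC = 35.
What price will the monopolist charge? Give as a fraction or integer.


MR = 73 - 2Q
Set MR = MC: 73 - 2Q = 35
Q* = 19
Substitute into demand:
P* = 73 - 1*19 = 54

54


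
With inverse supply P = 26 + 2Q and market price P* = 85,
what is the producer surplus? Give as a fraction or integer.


Minimum supply price (at Q=0): P_min = 26
Quantity supplied at P* = 85:
Q* = (85 - 26)/2 = 59/2
PS = (1/2) * Q* * (P* - P_min)
PS = (1/2) * 59/2 * (85 - 26)
PS = (1/2) * 59/2 * 59 = 3481/4

3481/4


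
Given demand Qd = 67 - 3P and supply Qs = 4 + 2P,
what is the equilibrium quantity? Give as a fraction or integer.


First find equilibrium price:
67 - 3P = 4 + 2P
P* = 63/5 = 63/5
Then substitute into demand:
Q* = 67 - 3 * 63/5 = 146/5

146/5


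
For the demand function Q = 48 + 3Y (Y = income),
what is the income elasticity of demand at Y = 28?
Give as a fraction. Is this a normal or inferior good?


dQ/dY = 3
At Y = 28: Q = 48 + 3*28 = 132
Ey = (dQ/dY)(Y/Q) = 3 * 28 / 132 = 7/11
Since Ey > 0, this is a normal good.

7/11 (normal good)


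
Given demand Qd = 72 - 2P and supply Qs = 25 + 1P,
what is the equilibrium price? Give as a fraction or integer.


At equilibrium, Qd = Qs.
72 - 2P = 25 + 1P
72 - 25 = 2P + 1P
47 = 3P
P* = 47/3 = 47/3

47/3


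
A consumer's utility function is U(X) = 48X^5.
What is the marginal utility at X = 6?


MU = dU/dX = 48*5*X^(5-1)
MU = 240*X^4
At X = 6:
MU = 240 * 6^4
MU = 240 * 1296 = 311040

311040


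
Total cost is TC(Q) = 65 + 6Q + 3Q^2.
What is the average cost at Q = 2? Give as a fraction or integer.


TC(2) = 65 + 6*2 + 3*2^2
TC(2) = 65 + 12 + 12 = 89
AC = TC/Q = 89/2 = 89/2

89/2


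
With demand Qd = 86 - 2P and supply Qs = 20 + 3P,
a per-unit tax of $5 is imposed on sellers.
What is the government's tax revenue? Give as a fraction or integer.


With tax on sellers, new supply: Qs' = 20 + 3(P - 5)
= 5 + 3P
New equilibrium quantity:
Q_new = 268/5
Tax revenue = tax * Q_new = 5 * 268/5 = 268

268
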